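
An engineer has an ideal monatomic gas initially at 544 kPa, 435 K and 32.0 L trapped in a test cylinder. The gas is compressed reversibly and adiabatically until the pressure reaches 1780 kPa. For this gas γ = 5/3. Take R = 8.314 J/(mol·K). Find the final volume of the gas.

Adiabatic: T₂/T₁ = (P₂/P₁)^((γ−1)/γ) ⇒ T₂ = 435×(3.27)^0.400 = 699 K; V₂ = 15.7 L.

15.7 L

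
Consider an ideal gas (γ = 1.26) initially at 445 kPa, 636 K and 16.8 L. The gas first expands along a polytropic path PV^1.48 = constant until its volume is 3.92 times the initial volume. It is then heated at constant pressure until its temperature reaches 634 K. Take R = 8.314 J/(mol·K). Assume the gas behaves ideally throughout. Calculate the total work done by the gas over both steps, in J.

n = P₁V₁/(RT₁) = 445×16.8/(8.314×636) = 1.41 mol.
Step 1 — Polytropic n=1.48: T₂ = T₁(V₁/V₂)^(n−1) = 636×(0.255)^0.48 = 330 K; P₂ = P₁(V₁/V₂)^n = 58.9 kPa.
W = (P₁V₁−P₂V₂)/(n−1) = (445×16.8−58.9×65.9)/0.48 = 7490 J.
ΔU = nCvΔT = 1.41×32.0×(330−636) = -13800 J.
Q = ΔU + W = -6340 J.
State after step 1: P = 58.9 kPa, V = 65.9 L, T = 330 K.
Step 2 — Isobaric: P stays 58.9 kPa; V/T = const ⇒ T₂ = 634 K, V₂ = 126 L.
W = PΔV = 58.9×(126−65.9) kPa·L = 3570 J.
ΔU = nCvΔT = 1.41×32.0×(634−330) = 13700 J.
Q = ΔU + W = nCpΔT = 17300 J.
Net over both steps: W = 11100 J, Q = 11000 J, ΔU = -90.4 J.

11100 J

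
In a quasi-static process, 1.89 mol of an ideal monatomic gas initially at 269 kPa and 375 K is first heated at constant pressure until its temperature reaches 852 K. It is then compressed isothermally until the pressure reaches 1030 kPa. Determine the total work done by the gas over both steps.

V₁ = nRT₁/P₁ = 1.89×8.314×375/269 = 21.9 L.
Step 1 — Isobaric: P stays 269 kPa; V/T = const ⇒ T₂ = 852 K, V₂ = 49.8 L.
W = PΔV = 269×(49.8−21.9) kPa·L = 7500 J.
ΔU = nCvΔT = 1.89×12.5×(852−375) = 11200 J.
Q = ΔU + W = nCpΔT = 18700 J.
State after step 1: P = 269 kPa, V = 49.8 L, T = 852 K.
Step 2 — Isothermal: T stays 852 K; PV = const ⇒ V₂ = 13.0 L, P₂ = 1030 kPa.
ΔU = 0 (ideal gas, T constant).
W = nRT ln(V₂/V₁) = 1.89×8.314×852×ln(0.261) = -18000 J.
Q = ΔU + W = -18000 J.
Net over both steps: W = -10500 J, Q = 764 J, ΔU = 11200 J.

-10500 J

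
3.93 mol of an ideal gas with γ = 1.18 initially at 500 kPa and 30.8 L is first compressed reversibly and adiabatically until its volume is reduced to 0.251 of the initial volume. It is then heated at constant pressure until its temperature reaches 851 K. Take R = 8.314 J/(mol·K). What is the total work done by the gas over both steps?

-16100 J

T₁ = P₁V₁/(nR) = 500×30.8/(3.93×8.314) = 471 K.
Step 1 — Adiabatic: TV^(γ−1) = const ⇒ T₂ = 471×(3.98)^0.180 = 604 K; PV^γ = const ⇒ P₂ = 2550 kPa.
ΔU = nCvΔT = 3.93×46.2×(604−471) = 24200 J.
Q = 0 for an adiabatic process, so W = −ΔU = -24200 J.
State after step 1: P = 2550 kPa, V = 7.73 L, T = 604 K.
Step 2 — Isobaric: P stays 2550 kPa; V/T = const ⇒ T₂ = 851 K, V₂ = 10.9 L.
W = PΔV = 2550×(10.9−7.73) kPa·L = 8060 J.
ΔU = nCvΔT = 3.93×46.2×(851−604) = 44800 J.
Q = ΔU + W = nCpΔT = 52800 J.
Net over both steps: W = -16100 J, Q = 52800 J, ΔU = 68900 J.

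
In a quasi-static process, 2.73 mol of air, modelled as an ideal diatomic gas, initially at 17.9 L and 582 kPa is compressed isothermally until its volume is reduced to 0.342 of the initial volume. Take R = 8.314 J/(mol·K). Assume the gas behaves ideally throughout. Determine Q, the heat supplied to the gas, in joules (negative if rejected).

T₁ = P₁V₁/(nR) = 582×17.9/(2.73×8.314) = 459 K.
Isothermal: T stays 459 K; PV = const ⇒ V₂ = 6.12 L, P₂ = 1700 kPa.
ΔU = 0 (ideal gas, T constant).
W = nRT ln(V₂/V₁) = 2.73×8.314×459×ln(0.342) = -11200 J.
Q = ΔU + W = -11200 J.

-11200 J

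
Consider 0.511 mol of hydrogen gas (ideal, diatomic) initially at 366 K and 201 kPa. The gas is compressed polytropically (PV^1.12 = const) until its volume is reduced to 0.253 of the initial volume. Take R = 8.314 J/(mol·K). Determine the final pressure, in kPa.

937 kPa

V₁ = nRT₁/P₁ = 0.511×8.314×366/201 = 7.74 L.
Polytropic n=1.12: T₂ = T₁(V₁/V₂)^(n−1) = 366×(3.95)^0.12 = 432 K; P₂ = P₁(V₁/V₂)^n = 937 kPa.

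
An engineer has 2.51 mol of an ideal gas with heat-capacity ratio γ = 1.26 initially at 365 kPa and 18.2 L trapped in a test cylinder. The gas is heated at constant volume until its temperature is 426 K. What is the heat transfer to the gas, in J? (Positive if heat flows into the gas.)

8640 J

T₁ = P₁V₁/(nR) = 365×18.2/(2.51×8.314) = 318 K.
Isochoric: V stays 18.2 L; P/T = const ⇒ T₂ = 426 K, P₂ = 488 kPa.
W = 0 (no volume change).
ΔU = nCvΔT = 2.51×32.0×(426−318) = 8640 J.
Q = ΔU = 8640 J.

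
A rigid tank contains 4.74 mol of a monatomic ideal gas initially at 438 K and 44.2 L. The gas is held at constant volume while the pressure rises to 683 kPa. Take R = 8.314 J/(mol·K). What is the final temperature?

P₁ = nRT₁/V₁ = 4.74×8.314×438/44.2 = 391 kPa.
Isochoric: V stays 44.2 L; P/T = const ⇒ T₂ = 766 K, P₂ = 683 kPa.

766 K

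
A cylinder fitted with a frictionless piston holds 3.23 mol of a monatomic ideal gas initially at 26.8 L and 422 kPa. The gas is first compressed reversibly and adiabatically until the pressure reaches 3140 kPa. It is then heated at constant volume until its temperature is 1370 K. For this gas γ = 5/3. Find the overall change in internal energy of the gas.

38200 J

T₁ = P₁V₁/(nR) = 422×26.8/(3.23×8.314) = 421 K.
Step 1 — Adiabatic: T₂/T₁ = (P₂/P₁)^((γ−1)/γ) ⇒ T₂ = 421×(7.44)^0.400 = 940 K; V₂ = 8.04 L.
ΔU = nCvΔT = 3.23×12.5×(940−421) = 20900 J.
Q = 0 for an adiabatic process, so W = −ΔU = -20900 J.
State after step 1: P = 3140 kPa, V = 8.04 L, T = 940 K.
Step 2 — Isochoric: V stays 8.04 L; P/T = const ⇒ T₂ = 1370 K, P₂ = 4580 kPa.
W = 0 (no volume change).
ΔU = nCvΔT = 3.23×12.5×(1370−940) = 17300 J.
Q = ΔU = 17300 J.
Net over both steps: W = -20900 J, Q = 17300 J, ΔU = 38200 J.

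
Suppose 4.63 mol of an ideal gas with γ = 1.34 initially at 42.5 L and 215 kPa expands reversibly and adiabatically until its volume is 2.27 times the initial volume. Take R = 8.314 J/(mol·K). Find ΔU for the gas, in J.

-6540 J

T₁ = P₁V₁/(nR) = 215×42.5/(4.63×8.314) = 237 K.
Adiabatic: TV^(γ−1) = const ⇒ T₂ = 237×(0.441)^0.340 = 180 K; PV^γ = const ⇒ P₂ = 71.7 kPa.
For an ideal gas ΔU = nCvΔT with Cv = R/(γ−1) = 24.5 J/(mol·K).
ΔU = 4.63×24.5×(180−237) = -6540 J.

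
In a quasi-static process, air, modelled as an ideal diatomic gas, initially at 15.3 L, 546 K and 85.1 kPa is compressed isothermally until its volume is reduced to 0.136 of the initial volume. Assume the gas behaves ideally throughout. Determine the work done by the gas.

-2600 J

n = P₁V₁/(RT₁) = 85.1×15.3/(8.314×546) = 0.287 mol.
Isothermal: T stays 546 K; PV = const ⇒ V₂ = 2.08 L, P₂ = 626 kPa.
W = nRT ln(V₂/V₁) = 0.287×8.314×546×ln(0.136) = -2600 J.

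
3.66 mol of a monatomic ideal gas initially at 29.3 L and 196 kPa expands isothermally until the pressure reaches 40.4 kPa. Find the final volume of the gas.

T₁ = P₁V₁/(nR) = 196×29.3/(3.66×8.314) = 189 K.
Isothermal: T stays 189 K; PV = const ⇒ V₂ = 142 L, P₂ = 40.4 kPa.

142 L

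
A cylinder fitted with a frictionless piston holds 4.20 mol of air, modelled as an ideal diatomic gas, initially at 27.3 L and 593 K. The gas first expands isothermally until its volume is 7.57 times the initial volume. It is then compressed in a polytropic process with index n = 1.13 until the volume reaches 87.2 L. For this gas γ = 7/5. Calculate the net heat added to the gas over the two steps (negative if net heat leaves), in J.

29200 J

P₁ = nRT₁/V₁ = 4.20×8.314×593/27.3 = 758 kPa.
Step 1 — Isothermal: T stays 593 K; PV = const ⇒ V₂ = 207 L, P₂ = 100 kPa.
ΔU = 0 (ideal gas, T constant).
W = nRT ln(V₂/V₁) = 4.20×8.314×593×ln(7.57) = 41900 J.
Q = ΔU + W = 41900 J.
State after step 1: P = 100 kPa, V = 207 L, T = 593 K.
Step 2 — Polytropic n=1.13: T₂ = T₁(V₁/V₂)^(n−1) = 593×(2.37)^0.13 = 663 K; P₂ = P₁(V₁/V₂)^n = 266 kPa.
W = (P₁V₁−P₂V₂)/(n−1) = (100×207−266×87.2)/0.13 = -18900 J.
ΔU = nCvΔT = 4.20×20.8×(663−593) = 6150 J.
Q = ΔU + W = -12800 J.
Net over both steps: W = 23000 J, Q = 29200 J, ΔU = 6150 J.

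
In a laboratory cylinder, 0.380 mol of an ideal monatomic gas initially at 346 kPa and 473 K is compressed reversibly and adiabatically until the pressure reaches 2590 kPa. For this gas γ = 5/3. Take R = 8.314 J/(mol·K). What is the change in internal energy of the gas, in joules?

2770 J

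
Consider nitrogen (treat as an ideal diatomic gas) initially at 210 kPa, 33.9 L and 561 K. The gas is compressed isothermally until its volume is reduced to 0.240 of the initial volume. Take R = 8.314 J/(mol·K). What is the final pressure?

875 kPa

Isothermal: T stays 561 K; PV = const ⇒ V₂ = 8.14 L, P₂ = 875 kPa.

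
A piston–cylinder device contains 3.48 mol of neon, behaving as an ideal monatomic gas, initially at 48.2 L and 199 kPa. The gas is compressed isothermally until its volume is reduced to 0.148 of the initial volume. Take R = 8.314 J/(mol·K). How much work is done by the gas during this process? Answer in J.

-18300 J

T₁ = P₁V₁/(nR) = 199×48.2/(3.48×8.314) = 332 K.
Isothermal: T stays 332 K; PV = const ⇒ V₂ = 7.13 L, P₂ = 1340 kPa.
W = nRT ln(V₂/V₁) = 3.48×8.314×332×ln(0.148) = -18300 J.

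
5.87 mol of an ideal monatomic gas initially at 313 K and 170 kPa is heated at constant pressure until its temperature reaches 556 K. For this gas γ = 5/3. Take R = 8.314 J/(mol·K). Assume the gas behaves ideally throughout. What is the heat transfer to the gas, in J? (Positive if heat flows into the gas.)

29600 J

V₁ = nRT₁/P₁ = 5.87×8.314×313/170 = 89.9 L.
Isobaric: P stays 170 kPa; V/T = const ⇒ T₂ = 556 K, V₂ = 160 L.
W = PΔV = 170×(160−89.9) kPa·L = 11900 J.
ΔU = nCvΔT = 5.87×12.5×(556−313) = 17800 J.
Q = ΔU + W = nCpΔT = 29600 J.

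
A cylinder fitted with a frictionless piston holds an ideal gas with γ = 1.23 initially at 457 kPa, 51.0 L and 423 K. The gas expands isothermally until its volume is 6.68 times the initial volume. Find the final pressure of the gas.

68.4 kPa

Isothermal: T stays 423 K; PV = const ⇒ V₂ = 341 L, P₂ = 68.4 kPa.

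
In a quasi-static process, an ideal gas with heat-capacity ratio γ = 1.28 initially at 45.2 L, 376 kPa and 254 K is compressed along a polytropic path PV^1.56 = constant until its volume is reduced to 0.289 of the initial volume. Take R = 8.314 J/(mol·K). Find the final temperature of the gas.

509 K

Polytropic n=1.56: T₂ = T₁(V₁/V₂)^(n−1) = 254×(3.46)^0.56 = 509 K; P₂ = P₁(V₁/V₂)^n = 2610 kPa.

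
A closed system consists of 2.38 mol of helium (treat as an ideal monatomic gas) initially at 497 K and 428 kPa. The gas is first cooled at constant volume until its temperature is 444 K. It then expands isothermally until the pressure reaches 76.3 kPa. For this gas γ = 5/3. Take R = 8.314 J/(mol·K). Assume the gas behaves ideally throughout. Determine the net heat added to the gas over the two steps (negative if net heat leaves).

V₁ = nRT₁/P₁ = 2.38×8.314×497/428 = 23.0 L.
Step 1 — Isochoric: V stays 23.0 L; P/T = const ⇒ T₂ = 444 K, P₂ = 382 kPa.
W = 0 (no volume change).
ΔU = nCvΔT = 2.38×12.5×(444−497) = -1570 J.
Q = ΔU = -1570 J.
State after step 1: P = 382 kPa, V = 23.0 L, T = 444 K.
Step 2 — Isothermal: T stays 444 K; PV = const ⇒ V₂ = 115 L, P₂ = 76.3 kPa.
ΔU = 0 (ideal gas, T constant).
W = nRT ln(V₂/V₁) = 2.38×8.314×444×ln(5.01) = 14200 J.
Q = ΔU + W = 14200 J.
Net over both steps: W = 14200 J, Q = 12600 J, ΔU = -1570 J.

12600 J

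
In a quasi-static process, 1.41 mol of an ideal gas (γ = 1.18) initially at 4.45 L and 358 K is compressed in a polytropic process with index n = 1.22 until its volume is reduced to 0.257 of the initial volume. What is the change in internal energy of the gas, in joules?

8120 J

P₁ = nRT₁/V₁ = 1.41×8.314×358/4.45 = 943 kPa.
Polytropic n=1.22: T₂ = T₁(V₁/V₂)^(n−1) = 358×(3.89)^0.22 = 483 K; P₂ = P₁(V₁/V₂)^n = 4950 kPa.
For an ideal gas ΔU = nCvΔT with Cv = R/(γ−1) = 46.2 J/(mol·K).
ΔU = 1.41×46.2×(483−358) = 8120 J.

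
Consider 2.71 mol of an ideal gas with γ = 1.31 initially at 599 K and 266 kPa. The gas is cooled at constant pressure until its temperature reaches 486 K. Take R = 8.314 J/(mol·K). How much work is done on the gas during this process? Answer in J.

2550 J

V₁ = nRT₁/P₁ = 2.71×8.314×599/266 = 50.7 L.
Isobaric: P stays 266 kPa; V/T = const ⇒ T₂ = 486 K, V₂ = 41.2 L.
W = PΔV = 266×(41.2−50.7) kPa·L = -2550 J.
Work done on the gas = −W_by = 2550 J.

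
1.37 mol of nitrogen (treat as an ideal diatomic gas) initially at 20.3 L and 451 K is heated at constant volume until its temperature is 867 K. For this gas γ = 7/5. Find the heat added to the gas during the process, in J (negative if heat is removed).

11800 J

P₁ = nRT₁/V₁ = 1.37×8.314×451/20.3 = 253 kPa.
Isochoric: V stays 20.3 L; P/T = const ⇒ T₂ = 867 K, P₂ = 486 kPa.
W = 0 (no volume change).
ΔU = nCvΔT = 1.37×20.8×(867−451) = 11800 J.
Q = ΔU = 11800 J.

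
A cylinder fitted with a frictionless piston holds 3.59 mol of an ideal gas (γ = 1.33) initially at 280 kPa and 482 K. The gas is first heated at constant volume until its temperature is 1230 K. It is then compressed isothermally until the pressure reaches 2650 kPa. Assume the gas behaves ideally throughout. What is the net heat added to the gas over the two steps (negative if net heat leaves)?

V₁ = nRT₁/P₁ = 3.59×8.314×482/280 = 51.4 L.
Step 1 — Isochoric: V stays 51.4 L; P/T = const ⇒ T₂ = 1230 K, P₂ = 715 kPa.
W = 0 (no volume change).
ΔU = nCvΔT = 3.59×25.2×(1230−482) = 67700 J.
Q = ΔU = 67700 J.
State after step 1: P = 715 kPa, V = 51.4 L, T = 1230 K.
Step 2 — Isothermal: T stays 1230 K; PV = const ⇒ V₂ = 13.9 L, P₂ = 2650 kPa.
ΔU = 0 (ideal gas, T constant).
W = nRT ln(V₂/V₁) = 3.59×8.314×1230×ln(0.270) = -48100 J.
Q = ΔU + W = -48100 J.
Net over both steps: W = -48100 J, Q = 19500 J, ΔU = 67700 J.

19500 J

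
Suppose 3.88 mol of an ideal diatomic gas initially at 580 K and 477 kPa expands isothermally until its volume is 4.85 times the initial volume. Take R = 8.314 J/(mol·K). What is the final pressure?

V₁ = nRT₁/P₁ = 3.88×8.314×580/477 = 39.2 L.
Isothermal: T stays 580 K; PV = const ⇒ V₂ = 190 L, P₂ = 98.4 kPa.

98.4 kPa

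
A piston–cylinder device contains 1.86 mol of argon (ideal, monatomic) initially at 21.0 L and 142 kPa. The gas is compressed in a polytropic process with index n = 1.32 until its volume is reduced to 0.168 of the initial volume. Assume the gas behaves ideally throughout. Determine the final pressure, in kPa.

1500 kPa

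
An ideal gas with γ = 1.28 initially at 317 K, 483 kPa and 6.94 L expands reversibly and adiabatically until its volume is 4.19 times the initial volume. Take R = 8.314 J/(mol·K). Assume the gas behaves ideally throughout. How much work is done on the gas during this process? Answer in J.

-3960 J

n = P₁V₁/(RT₁) = 483×6.94/(8.314×317) = 1.27 mol.
Adiabatic: TV^(γ−1) = const ⇒ T₂ = 317×(0.239)^0.280 = 212 K; PV^γ = const ⇒ P₂ = 77.2 kPa.
ΔU = nCvΔT = 1.27×29.7×(212−317) = -3960 J.
Q = 0 for an adiabatic process, so W = −ΔU = 3960 J.
Work done on the gas = −W_by = -3960 J.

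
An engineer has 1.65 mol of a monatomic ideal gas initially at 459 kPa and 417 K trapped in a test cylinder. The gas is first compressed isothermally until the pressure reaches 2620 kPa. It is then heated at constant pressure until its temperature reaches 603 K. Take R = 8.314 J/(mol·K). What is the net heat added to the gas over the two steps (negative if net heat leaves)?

V₁ = nRT₁/P₁ = 1.65×8.314×417/459 = 12.5 L.
Step 1 — Isothermal: T stays 417 K; PV = const ⇒ V₂ = 2.18 L, P₂ = 2620 kPa.
ΔU = 0 (ideal gas, T constant).
W = nRT ln(V₂/V₁) = 1.65×8.314×417×ln(0.175) = -9960 J.
Q = ΔU + W = -9960 J.
State after step 1: P = 2620 kPa, V = 2.18 L, T = 417 K.
Step 2 — Isobaric: P stays 2620 kPa; V/T = const ⇒ T₂ = 603 K, V₂ = 3.16 L.
W = PΔV = 2620×(3.16−2.18) kPa·L = 2550 J.
ΔU = nCvΔT = 1.65×12.5×(603−417) = 3830 J.
Q = ΔU + W = nCpΔT = 6380 J.
Net over both steps: W = -7410 J, Q = -3590 J, ΔU = 3830 J.

-3590 J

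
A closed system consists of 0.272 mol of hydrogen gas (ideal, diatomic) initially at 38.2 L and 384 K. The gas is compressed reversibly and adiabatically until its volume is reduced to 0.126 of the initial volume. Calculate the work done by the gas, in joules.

-2800 J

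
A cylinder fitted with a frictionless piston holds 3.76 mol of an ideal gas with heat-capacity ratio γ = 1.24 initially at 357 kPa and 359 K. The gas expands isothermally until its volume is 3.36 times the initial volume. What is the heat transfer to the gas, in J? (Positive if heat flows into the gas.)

V₁ = nRT₁/P₁ = 3.76×8.314×359/357 = 31.4 L.
Isothermal: T stays 359 K; PV = const ⇒ V₂ = 106 L, P₂ = 106 kPa.
ΔU = 0 (ideal gas, T constant).
W = nRT ln(V₂/V₁) = 3.76×8.314×359×ln(3.36) = 13600 J.
Q = ΔU + W = 13600 J.

13600 J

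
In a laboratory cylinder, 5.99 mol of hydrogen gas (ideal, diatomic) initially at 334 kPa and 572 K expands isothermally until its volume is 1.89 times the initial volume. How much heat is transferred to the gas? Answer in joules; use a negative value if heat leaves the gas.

V₁ = nRT₁/P₁ = 5.99×8.314×572/334 = 85.3 L.
Isothermal: T stays 572 K; PV = const ⇒ V₂ = 161 L, P₂ = 177 kPa.
ΔU = 0 (ideal gas, T constant).
W = nRT ln(V₂/V₁) = 5.99×8.314×572×ln(1.89) = 18100 J.
Q = ΔU + W = 18100 J.

18100 J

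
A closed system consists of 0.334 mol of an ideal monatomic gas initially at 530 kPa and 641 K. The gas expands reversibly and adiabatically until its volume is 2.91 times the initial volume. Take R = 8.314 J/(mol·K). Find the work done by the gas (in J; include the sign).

1360 J

V₁ = nRT₁/P₁ = 0.334×8.314×641/530 = 3.36 L.
Adiabatic: TV^(γ−1) = const ⇒ T₂ = 641×(0.344)^0.667 = 314 K; PV^γ = const ⇒ P₂ = 89.4 kPa.
ΔU = nCvΔT = 0.334×12.5×(314−641) = -1360 J.
Q = 0 for an adiabatic process, so W = −ΔU = 1360 J.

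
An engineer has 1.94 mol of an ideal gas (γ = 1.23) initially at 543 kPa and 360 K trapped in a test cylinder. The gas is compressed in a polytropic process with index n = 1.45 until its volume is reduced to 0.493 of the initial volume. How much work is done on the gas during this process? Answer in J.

V₁ = nRT₁/P₁ = 1.94×8.314×360/543 = 10.7 L.
Polytropic n=1.45: T₂ = T₁(V₁/V₂)^(n−1) = 360×(2.03)^0.45 = 495 K; P₂ = P₁(V₁/V₂)^n = 1510 kPa.
W = (P₁V₁−P₂V₂)/(n−1) = (543×10.7−1510×5.27)/0.45 = -4840 J.
Work done on the gas = −W_by = 4840 J.

4840 J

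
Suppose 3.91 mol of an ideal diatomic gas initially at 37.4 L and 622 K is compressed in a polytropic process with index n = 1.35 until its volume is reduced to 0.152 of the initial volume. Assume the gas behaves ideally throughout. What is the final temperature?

P₁ = nRT₁/V₁ = 3.91×8.314×622/37.4 = 541 kPa.
Polytropic n=1.35: T₂ = T₁(V₁/V₂)^(n−1) = 622×(6.58)^0.35 = 1200 K; P₂ = P₁(V₁/V₂)^n = 6880 kPa.

1200 K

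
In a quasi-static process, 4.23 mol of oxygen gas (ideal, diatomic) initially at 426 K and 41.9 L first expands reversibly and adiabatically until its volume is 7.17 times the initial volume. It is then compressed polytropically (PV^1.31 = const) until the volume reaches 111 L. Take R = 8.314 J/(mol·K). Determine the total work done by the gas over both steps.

P₁ = nRT₁/V₁ = 4.23×8.314×426/41.9 = 358 kPa.
Step 1 — Adiabatic: TV^(γ−1) = const ⇒ T₂ = 426×(0.139)^0.400 = 194 K; PV^γ = const ⇒ P₂ = 22.7 kPa.
ΔU = nCvΔT = 4.23×20.8×(194−426) = -20400 J.
Q = 0 for an adiabatic process, so W = −ΔU = 20400 J.
State after step 1: P = 22.7 kPa, V = 300 L, T = 194 K.
Step 2 — Polytropic n=1.31: T₂ = T₁(V₁/V₂)^(n−1) = 194×(2.71)^0.31 = 264 K; P₂ = P₁(V₁/V₂)^n = 83.6 kPa.
W = (P₁V₁−P₂V₂)/(n−1) = (22.7×300−83.6×111)/0.31 = -7950 J.
ΔU = nCvΔT = 4.23×20.8×(264−194) = 6160 J.
Q = ΔU + W = -1790 J.
Net over both steps: W = 12500 J, Q = -1790 J, ΔU = -14300 J.

12500 J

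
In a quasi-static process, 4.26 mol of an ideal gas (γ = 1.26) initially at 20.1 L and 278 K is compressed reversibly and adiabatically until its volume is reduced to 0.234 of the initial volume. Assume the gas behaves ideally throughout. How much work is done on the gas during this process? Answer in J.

P₁ = nRT₁/V₁ = 4.26×8.314×278/20.1 = 490 kPa.
Adiabatic: TV^(γ−1) = const ⇒ T₂ = 278×(4.27)^0.260 = 406 K; PV^γ = const ⇒ P₂ = 3050 kPa.
ΔU = nCvΔT = 4.26×32.0×(406−278) = 17400 J.
Q = 0 for an adiabatic process, so W = −ΔU = -17400 J.
Work done on the gas = −W_by = 17400 J.

17400 J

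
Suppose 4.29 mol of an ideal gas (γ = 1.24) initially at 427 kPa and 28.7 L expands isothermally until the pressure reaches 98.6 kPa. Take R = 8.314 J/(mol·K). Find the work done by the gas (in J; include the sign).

18000 J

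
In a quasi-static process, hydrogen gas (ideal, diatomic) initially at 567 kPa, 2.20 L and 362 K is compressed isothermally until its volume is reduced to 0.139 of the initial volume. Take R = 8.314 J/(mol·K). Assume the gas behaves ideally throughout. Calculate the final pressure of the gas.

4080 kPa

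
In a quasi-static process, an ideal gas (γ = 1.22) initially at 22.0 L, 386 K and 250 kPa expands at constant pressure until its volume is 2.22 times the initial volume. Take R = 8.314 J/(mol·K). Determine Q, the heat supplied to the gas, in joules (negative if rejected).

37200 J

n = P₁V₁/(RT₁) = 250×22.0/(8.314×386) = 1.71 mol.
Isobaric: P stays 250 kPa; V/T = const ⇒ T₂ = 857 K, V₂ = 48.8 L.
W = PΔV = 250×(48.8−22.0) kPa·L = 6710 J.
ΔU = nCvΔT = 1.71×37.8×(857−386) = 30500 J.
Q = ΔU + W = nCpΔT = 37200 J.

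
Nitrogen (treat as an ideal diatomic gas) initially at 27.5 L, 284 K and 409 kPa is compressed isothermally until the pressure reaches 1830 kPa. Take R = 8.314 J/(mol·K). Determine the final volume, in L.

Isothermal: T stays 284 K; PV = const ⇒ V₂ = 6.15 L, P₂ = 1830 kPa.

6.15 L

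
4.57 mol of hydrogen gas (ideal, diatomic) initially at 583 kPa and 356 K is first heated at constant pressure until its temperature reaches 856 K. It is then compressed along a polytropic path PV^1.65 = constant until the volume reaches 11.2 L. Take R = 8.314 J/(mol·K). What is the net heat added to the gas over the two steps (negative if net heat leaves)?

V₁ = nRT₁/P₁ = 4.57×8.314×356/583 = 23.2 L.
Step 1 — Isobaric: P stays 583 kPa; V/T = const ⇒ T₂ = 856 K, V₂ = 55.8 L.
W = PΔV = 583×(55.8−23.2) kPa·L = 19000 J.
ΔU = nCvΔT = 4.57×20.8×(856−356) = 47500 J.
Q = ΔU + W = nCpΔT = 66500 J.
State after step 1: P = 583 kPa, V = 55.8 L, T = 856 K.
Step 2 — Polytropic n=1.65: T₂ = T₁(V₁/V₂)^(n−1) = 856×(4.98)^0.65 = 2430 K; P₂ = P₁(V₁/V₂)^n = 8250 kPa.
W = (P₁V₁−P₂V₂)/(n−1) = (583×55.8−8250×11.2)/0.65 = -92000 J.
ΔU = nCvΔT = 4.57×20.8×(2430−856) = 150000 J.
Q = ΔU + W = 57500 J.
Net over both steps: W = -73000 J, Q = 124000 J, ΔU = 197000 J.

124000 J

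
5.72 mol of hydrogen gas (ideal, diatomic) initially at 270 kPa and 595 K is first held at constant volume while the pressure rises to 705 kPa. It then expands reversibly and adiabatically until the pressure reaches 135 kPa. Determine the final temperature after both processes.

V₁ = nRT₁/P₁ = 5.72×8.314×595/270 = 105 L.
Step 1 — Isochoric: V stays 105 L; P/T = const ⇒ T₂ = 1550 K, P₂ = 705 kPa.
W = 0 (no volume change).
ΔU = nCvΔT = 5.72×20.8×(1550−595) = 114000 J.
Q = ΔU = 114000 J.
State after step 1: P = 705 kPa, V = 105 L, T = 1550 K.
Step 2 — Adiabatic: T₂/T₁ = (P₂/P₁)^((γ−1)/γ) ⇒ T₂ = 1550×(0.191)^0.286 = 969 K; V₂ = 341 L.
ΔU = nCvΔT = 5.72×20.8×(969−1550) = -69500 J.
Q = 0 for an adiabatic process, so W = −ΔU = 69500 J.
Net over both steps: W = 69500 J, Q = 114000 J, ΔU = 44400 J.

969 K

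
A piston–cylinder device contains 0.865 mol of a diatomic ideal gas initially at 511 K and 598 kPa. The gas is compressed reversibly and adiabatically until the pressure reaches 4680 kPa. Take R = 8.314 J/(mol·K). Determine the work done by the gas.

-7350 J

V₁ = nRT₁/P₁ = 0.865×8.314×511/598 = 6.15 L.
Adiabatic: T₂/T₁ = (P₂/P₁)^((γ−1)/γ) ⇒ T₂ = 511×(7.83)^0.286 = 920 K; V₂ = 1.41 L.
ΔU = nCvΔT = 0.865×20.8×(920−511) = 7350 J.
Q = 0 for an adiabatic process, so W = −ΔU = -7350 J.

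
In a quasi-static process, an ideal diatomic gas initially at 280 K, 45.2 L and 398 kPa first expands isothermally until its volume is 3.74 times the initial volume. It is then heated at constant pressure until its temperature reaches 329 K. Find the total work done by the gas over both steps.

26900 J

n = P₁V₁/(RT₁) = 398×45.2/(8.314×280) = 7.73 mol.
Step 1 — Isothermal: T stays 280 K; PV = const ⇒ V₂ = 169 L, P₂ = 106 kPa.
ΔU = 0 (ideal gas, T constant).
W = nRT ln(V₂/V₁) = 7.73×8.314×280×ln(3.74) = 23700 J.
Q = ΔU + W = 23700 J.
State after step 1: P = 106 kPa, V = 169 L, T = 280 K.
Step 2 — Isobaric: P stays 106 kPa; V/T = const ⇒ T₂ = 329 K, V₂ = 199 L.
W = PΔV = 106×(199−169) kPa·L = 3150 J.
ΔU = nCvΔT = 7.73×20.8×(329−280) = 7870 J.
Q = ΔU + W = nCpΔT = 11000 J.
Net over both steps: W = 26900 J, Q = 34700 J, ΔU = 7870 J.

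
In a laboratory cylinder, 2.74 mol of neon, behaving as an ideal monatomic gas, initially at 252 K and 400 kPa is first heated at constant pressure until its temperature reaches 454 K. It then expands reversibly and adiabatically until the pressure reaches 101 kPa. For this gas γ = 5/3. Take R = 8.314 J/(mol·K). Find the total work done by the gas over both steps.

11200 J

V₁ = nRT₁/P₁ = 2.74×8.314×252/400 = 14.4 L.
Step 1 — Isobaric: P stays 400 kPa; V/T = const ⇒ T₂ = 454 K, V₂ = 25.9 L.
W = PΔV = 400×(25.9−14.4) kPa·L = 4600 J.
ΔU = nCvΔT = 2.74×12.5×(454−252) = 6900 J.
Q = ΔU + W = nCpΔT = 11500 J.
State after step 1: P = 400 kPa, V = 25.9 L, T = 454 K.
Step 2 — Adiabatic: T₂/T₁ = (P₂/P₁)^((γ−1)/γ) ⇒ T₂ = 454×(0.253)^0.400 = 262 K; V₂ = 59.0 L.
ΔU = nCvΔT = 2.74×12.5×(262−454) = -6570 J.
Q = 0 for an adiabatic process, so W = −ΔU = 6570 J.
Net over both steps: W = 11200 J, Q = 11500 J, ΔU = 335 J.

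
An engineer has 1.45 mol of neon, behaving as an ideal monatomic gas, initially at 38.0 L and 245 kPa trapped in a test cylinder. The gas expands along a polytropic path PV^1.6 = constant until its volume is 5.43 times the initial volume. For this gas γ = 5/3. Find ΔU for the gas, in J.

-8900 J

T₁ = P₁V₁/(nR) = 245×38.0/(1.45×8.314) = 772 K.
Polytropic n=1.6: T₂ = T₁(V₁/V₂)^(n−1) = 772×(0.184)^0.60 = 280 K; P₂ = P₁(V₁/V₂)^n = 16.3 kPa.
For an ideal gas ΔU = nCvΔT with Cv = (3/2)R = 12.5 J/(mol·K).
ΔU = 1.45×12.5×(280−772) = -8900 J.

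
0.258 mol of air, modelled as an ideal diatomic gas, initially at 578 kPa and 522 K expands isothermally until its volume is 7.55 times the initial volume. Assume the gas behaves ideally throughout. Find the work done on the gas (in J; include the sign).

-2260 J

V₁ = nRT₁/P₁ = 0.258×8.314×522/578 = 1.94 L.
Isothermal: T stays 522 K; PV = const ⇒ V₂ = 14.6 L, P₂ = 76.6 kPa.
W = nRT ln(V₂/V₁) = 0.258×8.314×522×ln(7.55) = 2260 J.
Work done on the gas = −W_by = -2260 J.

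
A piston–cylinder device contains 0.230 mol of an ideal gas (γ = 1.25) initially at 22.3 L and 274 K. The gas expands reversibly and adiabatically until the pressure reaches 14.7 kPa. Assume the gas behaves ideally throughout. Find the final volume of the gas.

P₁ = nRT₁/V₁ = 0.230×8.314×274/22.3 = 23.5 kPa.
Adiabatic: T₂/T₁ = (P₂/P₁)^((γ−1)/γ) ⇒ T₂ = 274×(0.626)^0.200 = 249 K; V₂ = 32.5 L.

32.5 L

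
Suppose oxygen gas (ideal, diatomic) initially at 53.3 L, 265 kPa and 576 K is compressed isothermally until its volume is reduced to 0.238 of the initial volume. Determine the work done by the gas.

n = P₁V₁/(RT₁) = 265×53.3/(8.314×576) = 2.95 mol.
Isothermal: T stays 576 K; PV = const ⇒ V₂ = 12.7 L, P₂ = 1110 kPa.
W = nRT ln(V₂/V₁) = 2.95×8.314×576×ln(0.238) = -20300 J.

-20300 J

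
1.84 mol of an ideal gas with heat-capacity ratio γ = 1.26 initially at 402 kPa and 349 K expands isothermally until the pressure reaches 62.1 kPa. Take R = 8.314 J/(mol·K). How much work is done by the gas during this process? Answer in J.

V₁ = nRT₁/P₁ = 1.84×8.314×349/402 = 13.3 L.
Isothermal: T stays 349 K; PV = const ⇒ V₂ = 86.0 L, P₂ = 62.1 kPa.
W = nRT ln(V₂/V₁) = 1.84×8.314×349×ln(6.47) = 9970 J.

9970 J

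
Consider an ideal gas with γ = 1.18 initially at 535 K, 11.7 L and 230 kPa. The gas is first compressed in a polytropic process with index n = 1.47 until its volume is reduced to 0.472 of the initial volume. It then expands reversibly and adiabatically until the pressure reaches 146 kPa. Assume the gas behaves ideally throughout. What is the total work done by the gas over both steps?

n = P₁V₁/(RT₁) = 230×11.7/(8.314×535) = 0.605 mol.
Step 1 — Polytropic n=1.47: T₂ = T₁(V₁/V₂)^(n−1) = 535×(2.12)^0.47 = 761 K; P₂ = P₁(V₁/V₂)^n = 693 kPa.
W = (P₁V₁−P₂V₂)/(n−1) = (230×11.7−693×5.52)/0.47 = -2420 J.
ΔU = nCvΔT = 0.605×46.2×(761−535) = 6330 J.
Q = ΔU + W = 3900 J.
State after step 1: P = 693 kPa, V = 5.52 L, T = 761 K.
Step 2 — Adiabatic: T₂/T₁ = (P₂/P₁)^((γ−1)/γ) ⇒ T₂ = 761×(0.211)^0.153 = 600 K; V₂ = 20.7 L.
ΔU = nCvΔT = 0.605×46.2×(600−761) = -4500 J.
Q = 0 for an adiabatic process, so W = −ΔU = 4500 J.
Net over both steps: W = 2080 J, Q = 3900 J, ΔU = 1830 J.

2080 J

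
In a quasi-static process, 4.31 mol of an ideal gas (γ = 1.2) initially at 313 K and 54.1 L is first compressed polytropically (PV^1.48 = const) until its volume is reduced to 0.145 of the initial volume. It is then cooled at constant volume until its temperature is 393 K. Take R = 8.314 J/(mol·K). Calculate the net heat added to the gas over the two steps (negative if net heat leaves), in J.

-21300 J

P₁ = nRT₁/V₁ = 4.31×8.314×313/54.1 = 207 kPa.
Step 1 — Polytropic n=1.48: T₂ = T₁(V₁/V₂)^(n−1) = 313×(6.90)^0.48 = 791 K; P₂ = P₁(V₁/V₂)^n = 3610 kPa.
W = (P₁V₁−P₂V₂)/(n−1) = (207×54.1−3610×7.84)/0.48 = -35700 J.
ΔU = nCvΔT = 4.31×41.6×(791−313) = 85600 J.
Q = ΔU + W = 49900 J.
State after step 1: P = 3610 kPa, V = 7.84 L, T = 791 K.
Step 2 — Isochoric: V stays 7.84 L; P/T = const ⇒ T₂ = 393 K, P₂ = 1800 kPa.
W = 0 (no volume change).
ΔU = nCvΔT = 4.31×41.6×(393−791) = -71300 J.
Q = ΔU = -71300 J.
Net over both steps: W = -35700 J, Q = -21300 J, ΔU = 14300 J.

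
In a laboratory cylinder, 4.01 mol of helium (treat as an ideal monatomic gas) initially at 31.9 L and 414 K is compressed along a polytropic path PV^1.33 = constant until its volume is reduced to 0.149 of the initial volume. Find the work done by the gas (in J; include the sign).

P₁ = nRT₁/V₁ = 4.01×8.314×414/31.9 = 433 kPa.
Polytropic n=1.33: T₂ = T₁(V₁/V₂)^(n−1) = 414×(6.71)^0.33 = 776 K; P₂ = P₁(V₁/V₂)^n = 5440 kPa.
W = (P₁V₁−P₂V₂)/(n−1) = (433×31.9−5440×4.75)/0.33 = -36600 J.

-36600 J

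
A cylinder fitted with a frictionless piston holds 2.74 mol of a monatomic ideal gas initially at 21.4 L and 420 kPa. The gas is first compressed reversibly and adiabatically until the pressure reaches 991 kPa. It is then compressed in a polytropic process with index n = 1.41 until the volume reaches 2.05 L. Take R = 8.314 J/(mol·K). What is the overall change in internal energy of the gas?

26800 J

T₁ = P₁V₁/(nR) = 420×21.4/(2.74×8.314) = 395 K.
Step 1 — Adiabatic: T₂/T₁ = (P₂/P₁)^((γ−1)/γ) ⇒ T₂ = 395×(2.36)^0.400 = 556 K; V₂ = 12.8 L.
ΔU = nCvΔT = 2.74×12.5×(556−395) = 5520 J.
Q = 0 for an adiabatic process, so W = −ΔU = -5520 J.
State after step 1: P = 991 kPa, V = 12.8 L, T = 556 K.
Step 2 — Polytropic n=1.41: T₂ = T₁(V₁/V₂)^(n−1) = 556×(6.24)^0.41 = 1180 K; P₂ = P₁(V₁/V₂)^n = 13100 kPa.
W = (P₁V₁−P₂V₂)/(n−1) = (991×12.8−13100×2.05)/0.41 = -34600 J.
ΔU = nCvΔT = 2.74×12.5×(1180−556) = 21200 J.
Q = ΔU + W = -13300 J.
Net over both steps: W = -40100 J, Q = -13300 J, ΔU = 26800 J.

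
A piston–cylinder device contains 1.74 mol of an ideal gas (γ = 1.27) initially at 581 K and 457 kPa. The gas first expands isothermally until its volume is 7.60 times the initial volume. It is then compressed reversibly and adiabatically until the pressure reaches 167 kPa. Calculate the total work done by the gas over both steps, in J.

9500 J

V₁ = nRT₁/P₁ = 1.74×8.314×581/457 = 18.4 L.
Step 1 — Isothermal: T stays 581 K; PV = const ⇒ V₂ = 140 L, P₂ = 60.1 kPa.
ΔU = 0 (ideal gas, T constant).
W = nRT ln(V₂/V₁) = 1.74×8.314×581×ln(7.60) = 17000 J.
Q = ΔU + W = 17000 J.
State after step 1: P = 60.1 kPa, V = 140 L, T = 581 K.
Step 2 — Adiabatic: T₂/T₁ = (P₂/P₁)^((γ−1)/γ) ⇒ T₂ = 581×(2.78)^0.213 = 722 K; V₂ = 62.5 L.
ΔU = nCvΔT = 1.74×30.8×(722−581) = 7550 J.
Q = 0 for an adiabatic process, so W = −ΔU = -7550 J.
Net over both steps: W = 9500 J, Q = 17000 J, ΔU = 7550 J.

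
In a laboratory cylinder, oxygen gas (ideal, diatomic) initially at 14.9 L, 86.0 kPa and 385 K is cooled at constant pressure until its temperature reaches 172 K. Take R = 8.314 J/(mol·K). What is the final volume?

Isobaric: P stays 86.0 kPa; V/T = const ⇒ T₂ = 172 K, V₂ = 6.66 L.

6.66 L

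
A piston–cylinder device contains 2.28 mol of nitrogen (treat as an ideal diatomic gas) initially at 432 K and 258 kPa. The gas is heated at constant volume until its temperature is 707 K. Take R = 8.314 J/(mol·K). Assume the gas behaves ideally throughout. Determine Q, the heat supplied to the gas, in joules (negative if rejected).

V₁ = nRT₁/P₁ = 2.28×8.314×432/258 = 31.7 L.
Isochoric: V stays 31.7 L; P/T = const ⇒ T₂ = 707 K, P₂ = 422 kPa.
W = 0 (no volume change).
ΔU = nCvΔT = 2.28×20.8×(707−432) = 13000 J.
Q = ΔU = 13000 J.

13000 J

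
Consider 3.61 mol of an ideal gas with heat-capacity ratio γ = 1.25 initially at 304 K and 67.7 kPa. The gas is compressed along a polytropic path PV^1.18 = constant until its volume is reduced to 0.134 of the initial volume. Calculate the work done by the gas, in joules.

-22100 J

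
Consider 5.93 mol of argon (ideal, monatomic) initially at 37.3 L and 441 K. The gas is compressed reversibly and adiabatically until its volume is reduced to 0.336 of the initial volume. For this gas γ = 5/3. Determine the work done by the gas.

P₁ = nRT₁/V₁ = 5.93×8.314×441/37.3 = 583 kPa.
Adiabatic: TV^(γ−1) = const ⇒ T₂ = 441×(2.98)^0.667 = 912 K; PV^γ = const ⇒ P₂ = 3590 kPa.
ΔU = nCvΔT = 5.93×12.5×(912−441) = 34900 J.
Q = 0 for an adiabatic process, so W = −ΔU = -34900 J.

-34900 J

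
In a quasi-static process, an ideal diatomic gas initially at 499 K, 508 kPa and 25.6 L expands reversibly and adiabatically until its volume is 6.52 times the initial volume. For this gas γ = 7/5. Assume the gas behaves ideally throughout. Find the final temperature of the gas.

236 K

Adiabatic: TV^(γ−1) = const ⇒ T₂ = 499×(0.153)^0.400 = 236 K; PV^γ = const ⇒ P₂ = 36.8 kPa.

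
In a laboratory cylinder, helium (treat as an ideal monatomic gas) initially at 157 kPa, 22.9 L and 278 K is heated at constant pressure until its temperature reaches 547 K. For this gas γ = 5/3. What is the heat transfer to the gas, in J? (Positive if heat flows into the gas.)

n = P₁V₁/(RT₁) = 157×22.9/(8.314×278) = 1.56 mol.
Isobaric: P stays 157 kPa; V/T = const ⇒ T₂ = 547 K, V₂ = 45.1 L.
W = PΔV = 157×(45.1−22.9) kPa·L = 3480 J.
ΔU = nCvΔT = 1.56×12.5×(547−278) = 5220 J.
Q = ΔU + W = nCpΔT = 8700 J.

8700 J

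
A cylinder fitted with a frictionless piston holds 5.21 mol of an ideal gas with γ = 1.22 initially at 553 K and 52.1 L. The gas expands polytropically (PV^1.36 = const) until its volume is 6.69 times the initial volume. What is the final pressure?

P₁ = nRT₁/V₁ = 5.21×8.314×553/52.1 = 460 kPa.
Polytropic n=1.36: T₂ = T₁(V₁/V₂)^(n−1) = 553×(0.149)^0.36 = 279 K; P₂ = P₁(V₁/V₂)^n = 34.7 kPa.

34.7 kPa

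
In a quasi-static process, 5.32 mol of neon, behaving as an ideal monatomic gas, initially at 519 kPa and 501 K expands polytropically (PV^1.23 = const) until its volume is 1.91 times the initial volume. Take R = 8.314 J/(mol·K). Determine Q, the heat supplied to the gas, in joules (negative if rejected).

V₁ = nRT₁/P₁ = 5.32×8.314×501/519 = 42.7 L.
Polytropic n=1.23: T₂ = T₁(V₁/V₂)^(n−1) = 501×(0.524)^0.23 = 432 K; P₂ = P₁(V₁/V₂)^n = 234 kPa.
W = (P₁V₁−P₂V₂)/(n−1) = (519×42.7−234×81.6)/0.23 = 13300 J.
ΔU = nCvΔT = 5.32×12.5×(432−501) = -4600 J.
Q = ΔU + W = 8730 J.

8730 J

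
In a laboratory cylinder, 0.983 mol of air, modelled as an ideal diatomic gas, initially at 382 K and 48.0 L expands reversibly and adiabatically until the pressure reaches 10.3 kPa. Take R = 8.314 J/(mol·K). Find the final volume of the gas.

P₁ = nRT₁/V₁ = 0.983×8.314×382/48.0 = 65.0 kPa.
Adiabatic: T₂/T₁ = (P₂/P₁)^((γ−1)/γ) ⇒ T₂ = 382×(0.158)^0.286 = 226 K; V₂ = 179 L.

179 L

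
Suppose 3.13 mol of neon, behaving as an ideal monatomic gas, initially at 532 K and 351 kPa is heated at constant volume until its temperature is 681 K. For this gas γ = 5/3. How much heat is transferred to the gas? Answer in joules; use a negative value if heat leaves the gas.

V₁ = nRT₁/P₁ = 3.13×8.314×532/351 = 39.4 L.
Isochoric: V stays 39.4 L; P/T = const ⇒ T₂ = 681 K, P₂ = 449 kPa.
W = 0 (no volume change).
ΔU = nCvΔT = 3.13×12.5×(681−532) = 5820 J.
Q = ΔU = 5820 J.

5820 J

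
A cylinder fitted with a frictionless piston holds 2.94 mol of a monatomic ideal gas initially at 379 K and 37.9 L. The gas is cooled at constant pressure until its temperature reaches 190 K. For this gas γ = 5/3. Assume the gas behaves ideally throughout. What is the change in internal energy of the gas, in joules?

P₁ = nRT₁/V₁ = 2.94×8.314×379/37.9 = 244 kPa.
Isobaric: P stays 244 kPa; V/T = const ⇒ T₂ = 190 K, V₂ = 19.0 L.
For an ideal gas ΔU = nCvΔT with Cv = (3/2)R = 12.5 J/(mol·K).
ΔU = 2.94×12.5×(190−379) = -6930 J.

-6930 J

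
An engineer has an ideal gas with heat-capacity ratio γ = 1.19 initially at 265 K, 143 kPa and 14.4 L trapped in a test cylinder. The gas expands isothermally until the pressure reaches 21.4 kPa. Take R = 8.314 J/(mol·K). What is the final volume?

96.2 L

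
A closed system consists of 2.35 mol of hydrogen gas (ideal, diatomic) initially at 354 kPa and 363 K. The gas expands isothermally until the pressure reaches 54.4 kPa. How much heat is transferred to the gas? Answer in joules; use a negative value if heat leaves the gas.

V₁ = nRT₁/P₁ = 2.35×8.314×363/354 = 20.0 L.
Isothermal: T stays 363 K; PV = const ⇒ V₂ = 130 L, P₂ = 54.4 kPa.
ΔU = 0 (ideal gas, T constant).
W = nRT ln(V₂/V₁) = 2.35×8.314×363×ln(6.51) = 13300 J.
Q = ΔU + W = 13300 J.

13300 J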